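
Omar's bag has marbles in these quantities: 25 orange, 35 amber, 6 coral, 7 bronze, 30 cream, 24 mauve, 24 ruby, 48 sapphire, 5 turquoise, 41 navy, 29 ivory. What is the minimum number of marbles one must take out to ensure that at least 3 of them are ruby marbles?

253

In the worst case for collecting ruby marbles, every non-ruby marble comes out first.
There are 25 + 35 + 6 + 7 + 30 + 24 + 48 + 5 + 41 + 29 = 250 non-ruby marbles altogether.
After those, each further marble must be ruby, so 250 + 3 = 253 draws guarantee 3 ruby marbles.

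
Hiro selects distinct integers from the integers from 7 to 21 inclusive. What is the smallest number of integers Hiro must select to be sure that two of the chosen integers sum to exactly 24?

11

Group the elements by complementary pair {x, 24−x}: {7,17}, {8,16}, {9,15}, …, giving 5 two-element pairs, the single value 12 (it cannot pair with itself since the integers are distinct), and 4 integers whose partner 24−x falls outside [7,21].
By the pigeonhole principle, treating each of those 10 groups as a pigeonhole, one can pick one integer per group — 10 integers — with no two summing to 24.
The 11th integer lands in an occupied pair, forcing a sum of 24.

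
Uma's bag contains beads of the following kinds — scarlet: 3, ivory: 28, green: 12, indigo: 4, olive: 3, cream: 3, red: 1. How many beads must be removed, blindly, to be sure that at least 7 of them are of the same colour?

27

Put each drawn bead into a box by colour. The largest draw with every box below 7 takes min(count, 6) from each colour; colours with fewer than 6 contribute all they have.
Σ min(cᵢ, 6) = 3 + 6 + 6 + 4 + 3 + 3 + 1 = 26.
Draw number 26 + 1 = 27 must push one box to 7.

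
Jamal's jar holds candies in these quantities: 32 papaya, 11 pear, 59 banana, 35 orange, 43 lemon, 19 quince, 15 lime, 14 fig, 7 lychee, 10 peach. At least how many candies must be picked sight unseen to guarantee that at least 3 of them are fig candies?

234

In the worst case for collecting fig candies, every non-fig candy comes out first.
There are 32 + 11 + 59 + 35 + 43 + 19 + 15 + 7 + 10 = 231 non-fig candies altogether.
After those, each further candy must be fig, so 231 + 3 = 234 draws guarantee 3 fig candies.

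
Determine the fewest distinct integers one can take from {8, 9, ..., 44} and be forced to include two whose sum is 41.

A set avoiding the sum 41 can contain at most one of each pair {x, 41−x}, plus the 11 elements whose complement lies outside the range.
The integers 21, …, 44 (24 of them) are such a set: any two sum to at least 21+22 = 43 > 41.
Any 25th integer completes one of the 13 pairs, so 25 choices force a sum of 41.

25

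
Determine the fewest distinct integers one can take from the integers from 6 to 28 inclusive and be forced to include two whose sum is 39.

Group the elements by complementary pair {x, 39−x}: {11,28}, {12,27}, {13,26}, …, giving 9 two-element pairs and 5 integers whose partner 39−x falls outside [6,28].
By pigeonhole, treating each of those 14 groups as a pigeonhole, one can pick one integer per group — 14 integers — with no two summing to 39.
The 15th integer lands in an occupied pair, forcing a sum of 39.

15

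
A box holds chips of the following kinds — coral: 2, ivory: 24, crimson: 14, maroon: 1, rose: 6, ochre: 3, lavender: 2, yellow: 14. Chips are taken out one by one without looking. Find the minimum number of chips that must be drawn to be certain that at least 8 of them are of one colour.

36

The 8 colours are the holes; the chips drawn are the pigeons.
To avoid 8 of any one colour, the worst case takes at most 7 of each colour, or every chip of a colour that has fewer than 7.
That gives 2 + 7 + 7 + 1 + 6 + 3 + 2 + 7 = 35 chips with no colour reaching 8.
The next chip forces some colour to 8, so 35 + 1 = 36.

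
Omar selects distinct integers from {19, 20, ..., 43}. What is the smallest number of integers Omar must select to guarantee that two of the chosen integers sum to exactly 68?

17

Group the elements by complementary pair {x, 68−x}: {25,43}, {26,42}, {27,41}, …, giving 9 two-element pairs, the single value 34 (it cannot pair with itself since the integers are distinct), and 6 integers whose partner 68−x falls outside [19,43].
By pigeonhole, treating each of those 16 groups as a pigeonhole, one can pick one integer per group — 16 integers — with no two summing to 68.
The 17th integer lands in an occupied pair, forcing a sum of 68.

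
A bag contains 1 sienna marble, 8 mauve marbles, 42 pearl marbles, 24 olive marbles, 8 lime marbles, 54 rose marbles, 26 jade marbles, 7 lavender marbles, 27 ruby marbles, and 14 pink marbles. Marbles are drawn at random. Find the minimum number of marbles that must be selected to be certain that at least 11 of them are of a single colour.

The 10 colours are the holes; the marbles drawn are the pigeons.
To avoid 11 of any one colour, the worst case takes at most 10 of each colour, or every marble of a colour that has fewer than 10.
That gives 1 + 8 + 10 + 10 + 8 + 10 + 10 + 7 + 10 + 10 = 84 marbles with no colour reaching 11.
The next marble forces some colour to 11, so 84 + 1 = 85.

85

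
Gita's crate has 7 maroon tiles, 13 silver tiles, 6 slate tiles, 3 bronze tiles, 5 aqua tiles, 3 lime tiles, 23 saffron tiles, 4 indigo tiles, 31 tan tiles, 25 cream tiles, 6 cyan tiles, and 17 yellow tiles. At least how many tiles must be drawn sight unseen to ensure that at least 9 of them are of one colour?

Pigeonhole: put each drawn tile into a box by colour. The largest draw with every box below 9 takes min(count, 8) from each colour; colours with fewer than 8 contribute all they have.
Σ min(cᵢ, 8) = 7 + 8 + 6 + 3 + 5 + 3 + 8 + 4 + 8 + 8 + 6 + 8 = 74.
Draw number 74 + 1 = 75 must push one box to 9.

75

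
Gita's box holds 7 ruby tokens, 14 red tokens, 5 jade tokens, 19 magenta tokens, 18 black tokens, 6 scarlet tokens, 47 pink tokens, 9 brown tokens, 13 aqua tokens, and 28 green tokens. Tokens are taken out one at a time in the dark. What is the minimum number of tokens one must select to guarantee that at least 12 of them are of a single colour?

94

Pigeonhole: the 10 colours are the holes; the tokens drawn are the pigeons.
To avoid 12 of any one colour, the worst case takes at most 11 of each colour, or every token of a colour that has fewer than 11.
That gives 7 + 11 + 5 + 11 + 11 + 6 + 11 + 9 + 11 + 11 = 93 tokens with no colour reaching 12.
The next token forces some colour to 12, so 93 + 1 = 94.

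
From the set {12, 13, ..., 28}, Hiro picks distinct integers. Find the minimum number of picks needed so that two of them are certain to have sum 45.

12

Group the elements by complementary pair {x, 45−x}: {17,28}, {18,27}, {19,26}, …, giving 6 two-element pairs and 5 integers whose partner 45−x falls outside [12,28].
By the pigeonhole principle, treating each of those 11 groups as a pigeonhole, one can pick one integer per group — 11 integers — with no two summing to 45.
The 12th integer lands in an occupied pair, forcing a sum of 45.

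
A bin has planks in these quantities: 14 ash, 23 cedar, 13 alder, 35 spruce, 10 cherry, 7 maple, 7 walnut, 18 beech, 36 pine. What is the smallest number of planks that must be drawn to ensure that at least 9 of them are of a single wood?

71

The 9 woods are the holes; the planks drawn are the pigeons.
To avoid 9 of any one wood, the worst case takes at most 8 of each wood, or every plank of a wood that has fewer than 8.
That gives 8 + 8 + 8 + 8 + 8 + 7 + 7 + 8 + 8 = 70 planks with no wood reaching 9.
The next plank forces some wood to 9, so 70 + 1 = 71.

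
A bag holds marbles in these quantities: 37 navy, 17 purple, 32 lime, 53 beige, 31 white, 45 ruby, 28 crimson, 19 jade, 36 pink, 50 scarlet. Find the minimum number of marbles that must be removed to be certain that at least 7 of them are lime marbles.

In the worst case for collecting lime marbles, every non-lime marble comes out first.
There are 37 + 17 + 53 + 31 + 45 + 28 + 19 + 36 + 50 = 316 non-lime marbles altogether.
After those, each further marble must be lime, so 316 + 7 = 323 draws guarantee 7 lime marbles.

323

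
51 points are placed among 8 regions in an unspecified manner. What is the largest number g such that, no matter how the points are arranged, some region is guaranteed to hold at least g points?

By pigeonhole, the 8 regions are the holes and the 51 points are the pigeons.
If every region held at most 6 points, the total would be at most 8 × 6 = 48, which is less than 51.
So some region holds at least ⌈51/8⌉ = 7 points.

7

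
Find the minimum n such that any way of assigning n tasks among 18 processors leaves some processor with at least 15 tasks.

253

With 252 tasks one could put exactly 14 in each of the 18 processors, and no processor would reach 15.
One more task must land in a processor that already has 14, giving it 15.
So 18 × 14 + 1 = 253 tasks are required.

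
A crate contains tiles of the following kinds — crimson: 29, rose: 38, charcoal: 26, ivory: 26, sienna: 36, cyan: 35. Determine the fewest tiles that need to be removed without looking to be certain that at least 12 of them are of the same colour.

By pigeonhole, put each drawn tile into a box by colour. The largest draw with every box below 12 takes min(count, 11) from each colour.
Σ min(cᵢ, 11) = 11 + 11 + 11 + 11 + 11 + 11 = 66.
Draw number 66 + 1 = 67 must push one box to 12.

67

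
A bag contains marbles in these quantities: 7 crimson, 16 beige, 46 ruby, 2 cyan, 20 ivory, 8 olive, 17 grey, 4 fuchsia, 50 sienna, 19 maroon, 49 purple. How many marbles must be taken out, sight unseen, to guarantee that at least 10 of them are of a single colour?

85

By the pigeonhole principle, put each drawn marble into a box by colour. The largest draw with every box below 10 takes min(count, 9) from each colour; colours with fewer than 9 contribute all they have.
Σ min(cᵢ, 9) = 7 + 9 + 9 + 2 + 9 + 8 + 9 + 4 + 9 + 9 + 9 = 84.
Draw number 84 + 1 = 85 must push one box to 10.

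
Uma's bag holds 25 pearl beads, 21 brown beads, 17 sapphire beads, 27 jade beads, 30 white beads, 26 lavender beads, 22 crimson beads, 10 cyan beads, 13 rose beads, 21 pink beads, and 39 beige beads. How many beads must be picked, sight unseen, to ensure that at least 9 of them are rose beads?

247

In the worst case for collecting rose beads, every non-rose bead comes out first.
There are 25 + 21 + 17 + 27 + 30 + 26 + 22 + 10 + 21 + 39 = 238 non-rose beads altogether.
After those, each further bead must be rose, so 238 + 9 = 247 draws guarantee 9 rose beads.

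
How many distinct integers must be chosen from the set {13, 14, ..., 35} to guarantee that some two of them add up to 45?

14

Two chosen integers sum to 45 exactly when both halves of some pair {x, 45−x} with 13 ≤ x ≤ 45−x ≤ 32 are chosen — 10 such pairs.
The remaining 3 elements (those with no distinct partner in range) can never complete a 45-sum, so the worst case takes all of them and one from each pair: 3 + 10 = 13.
By pigeonhole, the 14th integer has to be the second member of some pair, so 13 + 1 = 14.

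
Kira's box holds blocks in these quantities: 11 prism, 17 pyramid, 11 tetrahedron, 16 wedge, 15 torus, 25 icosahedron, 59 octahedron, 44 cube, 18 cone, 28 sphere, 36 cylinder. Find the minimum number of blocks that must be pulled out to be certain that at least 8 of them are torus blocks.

273

In the worst case for collecting torus blocks, every non-torus block comes out first.
There are 11 + 17 + 11 + 16 + 25 + 59 + 44 + 18 + 28 + 36 = 265 non-torus blocks altogether.
After those, each further block must be torus, so 265 + 8 = 273 draws guarantee 8 torus blocks.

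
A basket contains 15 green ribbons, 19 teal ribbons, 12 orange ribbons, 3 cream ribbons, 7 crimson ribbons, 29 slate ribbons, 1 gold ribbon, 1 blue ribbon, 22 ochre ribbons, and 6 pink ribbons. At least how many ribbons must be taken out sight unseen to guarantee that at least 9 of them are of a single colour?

The 10 colours are the holes; the ribbons drawn are the pigeons.
To avoid 9 of any one colour, the worst case takes at most 8 of each colour, or every ribbon of a colour that has fewer than 8.
That gives 8 + 8 + 8 + 3 + 7 + 8 + 1 + 1 + 8 + 6 = 58 ribbons with no colour reaching 9.
The next ribbon forces some colour to 9, so 58 + 1 = 59.

59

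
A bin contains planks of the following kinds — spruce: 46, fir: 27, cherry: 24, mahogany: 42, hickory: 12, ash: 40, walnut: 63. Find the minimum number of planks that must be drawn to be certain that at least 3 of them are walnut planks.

194

In the worst case for collecting walnut planks, every non-walnut plank comes out first.
There are 46 + 27 + 24 + 42 + 12 + 40 = 191 non-walnut planks altogether.
After those, each further plank must be walnut, so 191 + 3 = 194 draws guarantee 3 walnut planks.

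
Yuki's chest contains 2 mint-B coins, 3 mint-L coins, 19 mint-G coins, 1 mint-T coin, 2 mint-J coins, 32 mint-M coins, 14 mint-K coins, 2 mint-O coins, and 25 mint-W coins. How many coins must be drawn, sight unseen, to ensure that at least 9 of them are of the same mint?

Put each drawn coin into a box by mint. The largest draw with every box below 9 takes min(count, 8) from each mint; mints with fewer than 8 contribute all they have.
Σ min(cᵢ, 8) = 2 + 3 + 8 + 1 + 2 + 8 + 8 + 2 + 8 = 42.
Draw number 42 + 1 = 43 must push one box to 9.

43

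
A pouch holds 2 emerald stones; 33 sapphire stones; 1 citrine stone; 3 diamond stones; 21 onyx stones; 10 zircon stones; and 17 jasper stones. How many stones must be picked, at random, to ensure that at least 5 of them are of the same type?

An adversary could hand out at most 4 stones per type (emerald, citrine, diamond run out sooner): 2 + 4 + 1 + 3 + 4 + 4 + 4 = 22 stones and still no type has 5.
By the pigeonhole principle, one more stone lands in a type already at 4, so 23 draws are enough and 22 are not.

23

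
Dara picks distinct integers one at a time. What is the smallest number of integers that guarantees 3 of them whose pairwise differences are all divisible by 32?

Integers whose pairwise differences are multiples of 32 are exactly those sharing a remainder mod 32. By pigeonhole, the 32 residue classes mod 32 are the pigeonholes.
With 64 integers one could put 2 in each residue class and have no class reach 3.
The 65th integer pushes some class to 3, so 32·2 + 1 = 65.

65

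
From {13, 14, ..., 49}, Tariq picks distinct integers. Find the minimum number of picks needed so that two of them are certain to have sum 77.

27

Two chosen integers sum to 77 exactly when both halves of some pair {x, 77−x} with 28 ≤ x ≤ 77−x ≤ 49 are chosen — 11 such pairs.
The remaining 15 elements (those with no distinct partner in range) can never complete a 77-sum, so the worst case takes all of them and one from each pair: 15 + 11 = 26.
Pigeonhole: the 27th integer has to be the second member of some pair, so 26 + 1 = 27.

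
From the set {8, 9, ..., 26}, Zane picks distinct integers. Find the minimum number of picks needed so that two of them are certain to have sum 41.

14

Two chosen integers sum to 41 exactly when both halves of some pair {x, 41−x} with 15 ≤ x ≤ 41−x ≤ 26 are chosen — 6 such pairs.
The remaining 7 elements (those with no distinct partner in range) can never complete a 41-sum, so the worst case takes all of them and one from each pair: 7 + 6 = 13.
The 14th integer has to be the second member of some pair, so 13 + 1 = 14.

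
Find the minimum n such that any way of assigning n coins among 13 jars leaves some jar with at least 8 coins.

92

With 91 coins one could put exactly 7 in each of the 13 jars, and no jar would reach 8.
One more coin must land in a jar that already has 7, giving it 8.
So 13 × 7 + 1 = 92 coins are required.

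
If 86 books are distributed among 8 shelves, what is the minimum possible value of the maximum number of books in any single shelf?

11

By the pigeonhole principle, the 8 shelves are the holes and the 86 books are the pigeons.
If every shelf held at most 10 books, the total would be at most 8 × 10 = 80, which is less than 86.
So some shelf holds at least ⌈86/8⌉ = 11 books.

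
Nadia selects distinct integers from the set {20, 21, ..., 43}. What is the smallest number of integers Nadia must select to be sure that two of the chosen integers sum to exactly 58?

A set avoiding the sum 58 can contain at most one of each pair {x, 58−x}, plus the 6 elements whose complement lies outside the range or equal to its own complement.
The integers 29, …, 43 (15 of them) are such a set: any two sum to at least 29+30 = 59 > 58.
By the pigeonhole principle, any 16th integer completes one of the 9 pairs, so 16 choices force a sum of 58.

16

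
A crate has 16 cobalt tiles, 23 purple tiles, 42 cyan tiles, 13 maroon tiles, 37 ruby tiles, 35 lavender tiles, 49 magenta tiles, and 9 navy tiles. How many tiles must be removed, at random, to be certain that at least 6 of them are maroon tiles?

In the worst case for collecting maroon tiles, every non-maroon tile comes out first.
There are 16 + 23 + 42 + 37 + 35 + 49 + 9 = 211 non-maroon tiles altogether.
After those, each further tile must be maroon, so 211 + 6 = 217 draws guarantee 6 maroon tiles.

217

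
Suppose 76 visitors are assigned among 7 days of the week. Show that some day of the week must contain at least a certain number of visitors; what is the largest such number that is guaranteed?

By the pigeonhole principle, the 7 days of the week are the holes and the 76 visitors are the pigeons.
If every day of the week held at most 10 visitors, the total would be at most 7 × 10 = 70, which is less than 76.
So some day of the week holds at least ⌈76/7⌉ = 11 visitors.

11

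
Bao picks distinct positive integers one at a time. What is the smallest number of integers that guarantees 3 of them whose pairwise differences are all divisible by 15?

Integers whose pairwise differences are multiples of 15 are exactly those sharing a remainder mod 15. By the pigeonhole principle, the 15 residue classes mod 15 are the pigeonholes.
With 30 integers one could put 2 in each residue class and have no class reach 3.
The 31st integer pushes some class to 3, so 15·2 + 1 = 31.

31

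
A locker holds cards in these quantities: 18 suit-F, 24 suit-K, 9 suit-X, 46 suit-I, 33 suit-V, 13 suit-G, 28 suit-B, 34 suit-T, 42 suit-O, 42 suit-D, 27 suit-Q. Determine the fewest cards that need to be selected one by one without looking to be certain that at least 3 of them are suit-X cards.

In the worst case for collecting suit-X cards, every non-suit-X card comes out first.
There are 18 + 24 + 46 + 33 + 13 + 28 + 34 + 42 + 42 + 27 = 307 non-suit-X cards altogether.
After those, each further card must be suit-X, so 307 + 3 = 310 draws guarantee 3 suit-X cards.

310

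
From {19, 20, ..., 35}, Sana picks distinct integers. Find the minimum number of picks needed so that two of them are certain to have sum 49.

12

Two chosen integers sum to 49 exactly when both halves of some pair {x, 49−x} with 19 ≤ x ≤ 49−x ≤ 30 are chosen — 6 such pairs.
The remaining 5 elements (those with no distinct partner in range) can never complete a 49-sum, so the worst case takes all of them and one from each pair: 5 + 6 = 11.
The 12th integer has to be the second member of some pair, so 11 + 1 = 12.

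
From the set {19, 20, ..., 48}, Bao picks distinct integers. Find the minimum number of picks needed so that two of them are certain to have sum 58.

A set avoiding the sum 58 can contain at most one of each pair {x, 58−x}, plus the 10 elements whose complement lies outside the range or equal to its own complement.
The integers 29, …, 48 (20 of them) are such a set: any two sum to at least 29+30 = 59 > 58.
By the pigeonhole principle, any 21st integer completes one of the 10 pairs, so 21 choices force a sum of 58.

21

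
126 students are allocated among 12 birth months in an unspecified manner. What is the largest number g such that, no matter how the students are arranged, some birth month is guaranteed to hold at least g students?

By pigeonhole, the 12 birth months are the holes and the 126 students are the pigeons.
If every birth month held at most 10 students, the total would be at most 12 × 10 = 120, which is less than 126.
So some birth month holds at least ⌈126/12⌉ = 11 students.

11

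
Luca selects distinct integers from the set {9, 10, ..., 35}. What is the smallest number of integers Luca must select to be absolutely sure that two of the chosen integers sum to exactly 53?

19

A set avoiding the sum 53 can contain at most one of each pair {x, 53−x}, plus the 9 elements whose complement lies outside the range.
The integers 9, …, 26 (18 of them) are such a set: any two sum to at least 9+10 = 19 and at most 25+26 = 51 < 53.
Pigeonhole: any 19th integer completes one of the 9 pairs, so 19 choices force a sum of 53.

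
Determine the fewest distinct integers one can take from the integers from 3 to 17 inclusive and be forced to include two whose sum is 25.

11

Group the elements by complementary pair {x, 25−x}: {8,17}, {9,16}, {10,15}, …, giving 5 two-element pairs and 5 integers whose partner 25−x falls outside [3,17].
Treating each of those 10 groups as a pigeonhole, one can pick one integer per group — 10 integers — with no two summing to 25.
The 11th integer lands in an occupied pair, forcing a sum of 25.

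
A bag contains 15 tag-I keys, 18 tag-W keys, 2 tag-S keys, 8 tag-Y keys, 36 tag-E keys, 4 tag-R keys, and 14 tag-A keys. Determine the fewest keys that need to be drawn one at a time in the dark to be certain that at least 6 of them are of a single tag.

By pigeonhole, the 7 tags are the holes; the keys drawn are the pigeons.
To avoid 6 of any one tag, the worst case takes at most 5 of each tag, or every key of a tag that has fewer than 5.
That gives 5 + 5 + 2 + 5 + 5 + 4 + 5 = 31 keys with no tag reaching 6.
The next key forces some tag to 6, so 31 + 1 = 32.

32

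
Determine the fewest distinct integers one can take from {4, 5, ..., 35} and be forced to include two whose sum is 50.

Two chosen integers sum to 50 exactly when both halves of some pair {x, 50−x} with 15 ≤ x ≤ 50−x ≤ 35 are chosen — 10 such pairs.
The remaining 12 elements (those with no distinct partner in range) can never complete a 50-sum, so the worst case takes all of them and one from each pair: 12 + 10 = 22.
The 23rd integer has to be the second member of some pair, so 22 + 1 = 23.

23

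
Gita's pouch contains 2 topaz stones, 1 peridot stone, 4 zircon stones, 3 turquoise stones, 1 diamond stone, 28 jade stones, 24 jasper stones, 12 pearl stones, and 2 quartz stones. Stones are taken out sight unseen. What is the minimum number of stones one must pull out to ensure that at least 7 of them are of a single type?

32

By the pigeonhole principle, put each drawn stone into a box by type. The largest draw with every box below 7 takes min(count, 6) from each type; types with fewer than 6 contribute all they have.
Σ min(cᵢ, 6) = 2 + 1 + 4 + 3 + 1 + 6 + 6 + 6 + 2 = 31.
Draw number 31 + 1 = 32 must push one box to 7.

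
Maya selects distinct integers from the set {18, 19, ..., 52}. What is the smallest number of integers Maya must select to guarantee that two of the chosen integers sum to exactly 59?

24

Group the elements by complementary pair {x, 59−x}: {18,41}, {19,40}, {20,39}, …, giving 12 two-element pairs and 11 integers whose partner 59−x falls outside [18,52].
Treating each of those 23 groups as a pigeonhole, one can pick one integer per group — 23 integers — with no two summing to 59.
The 24th integer lands in an occupied pair, forcing a sum of 59.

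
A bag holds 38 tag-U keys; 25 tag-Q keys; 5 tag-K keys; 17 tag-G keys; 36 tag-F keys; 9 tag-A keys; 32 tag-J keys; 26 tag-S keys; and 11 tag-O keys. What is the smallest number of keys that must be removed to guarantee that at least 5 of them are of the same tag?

The 9 tags are the holes; the keys drawn are the pigeons.
To avoid 5 of any one tag, the worst case takes at most 4 of each tag.
That gives 4 + 4 + 4 + 4 + 4 + 4 + 4 + 4 + 4 = 36 keys with no tag reaching 5.
The next key forces some tag to 5, so 36 + 1 = 37.

37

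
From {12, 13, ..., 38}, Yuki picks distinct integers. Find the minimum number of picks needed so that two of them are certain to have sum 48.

Group the elements by complementary pair {x, 48−x}: {12,36}, {13,35}, {14,34}, …, giving 12 two-element pairs, the single value 24 (it cannot pair with itself since the integers are distinct), and 2 integers whose partner 48−x falls outside [12,38].
Pigeonhole: treating each of those 15 groups as a pigeonhole, one can pick one integer per group — 15 integers — with no two summing to 48.
The 16th integer lands in an occupied pair, forcing a sum of 48.

16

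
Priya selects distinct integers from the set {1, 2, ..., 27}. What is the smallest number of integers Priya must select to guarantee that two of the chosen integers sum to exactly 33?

17

A set avoiding the sum 33 can contain at most one of each pair {x, 33−x}, plus the 5 elements whose complement lies outside the range.
The integers 1, …, 16 (16 of them) are such a set: any two sum to at least 1+2 = 3 and at most 15+16 = 31 < 33.
By pigeonhole, any 17th integer completes one of the 11 pairs, so 17 choices force a sum of 33.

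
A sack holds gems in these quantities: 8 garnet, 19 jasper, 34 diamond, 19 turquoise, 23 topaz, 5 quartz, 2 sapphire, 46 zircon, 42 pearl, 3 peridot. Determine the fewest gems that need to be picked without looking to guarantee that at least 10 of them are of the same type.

73

By the pigeonhole principle, put each drawn gem into a box by type. The largest draw with every box below 10 takes min(count, 9) from each type; types with fewer than 9 contribute all they have.
Σ min(cᵢ, 9) = 8 + 9 + 9 + 9 + 9 + 5 + 2 + 9 + 9 + 3 = 72.
Draw number 72 + 1 = 73 must push one box to 10.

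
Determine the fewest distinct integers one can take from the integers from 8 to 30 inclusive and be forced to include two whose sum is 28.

Two chosen integers sum to 28 exactly when both halves of some pair {x, 28−x} with 8 ≤ x ≤ 28−x ≤ 20 are chosen — 6 such pairs.
The remaining 11 elements (those with no distinct partner in range) can never complete a 28-sum, so the worst case takes all of them and one from each pair: 11 + 6 = 17.
The 18th integer has to be the second member of some pair, so 17 + 1 = 18.

18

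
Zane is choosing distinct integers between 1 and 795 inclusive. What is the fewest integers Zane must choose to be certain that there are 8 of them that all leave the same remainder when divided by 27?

The 27 residue classes mod 27 are the pigeonholes.
With 189 integers one could put 7 in each residue class and have no class reach 8.
The 190th integer pushes some class to 8, so 27·7 + 1 = 190.

190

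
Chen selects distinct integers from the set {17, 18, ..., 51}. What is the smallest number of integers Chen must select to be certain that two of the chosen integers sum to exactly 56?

Group the elements by complementary pair {x, 56−x}: {17,39}, {18,38}, {19,37}, …, giving 11 two-element pairs, the single value 28 (it cannot pair with itself since the integers are distinct), and 12 integers whose partner 56−x falls outside [17,51].
Treating each of those 24 groups as a pigeonhole, one can pick one integer per group — 24 integers — with no two summing to 56.
The 25th integer lands in an occupied pair, forcing a sum of 56.

25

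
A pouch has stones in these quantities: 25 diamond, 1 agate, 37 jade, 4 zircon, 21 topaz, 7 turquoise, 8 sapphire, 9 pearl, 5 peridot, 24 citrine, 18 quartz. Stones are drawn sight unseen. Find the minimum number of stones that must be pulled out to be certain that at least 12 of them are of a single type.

90

Pigeonhole: put each drawn stone into a box by type. The largest draw with every box below 12 takes min(count, 11) from each type; types with fewer than 11 contribute all they have.
Σ min(cᵢ, 11) = 11 + 1 + 11 + 4 + 11 + 7 + 8 + 9 + 5 + 11 + 11 = 89.
Draw number 89 + 1 = 90 must push one box to 12.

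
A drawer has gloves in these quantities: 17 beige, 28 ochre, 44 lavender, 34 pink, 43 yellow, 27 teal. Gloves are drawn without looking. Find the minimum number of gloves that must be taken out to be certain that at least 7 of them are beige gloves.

183

In the worst case for collecting beige gloves, every non-beige glove comes out first.
There are 28 + 44 + 34 + 43 + 27 = 176 non-beige gloves altogether.
After those, each further glove must be beige, so 176 + 7 = 183 draws guarantee 7 beige gloves.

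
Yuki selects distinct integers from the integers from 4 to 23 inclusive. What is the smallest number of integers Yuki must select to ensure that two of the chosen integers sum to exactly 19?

A set avoiding the sum 19 can contain at most one of each pair {x, 19−x}, plus the 8 elements whose complement lies outside the range.
The integers 10, …, 23 (14 of them) are such a set: any two sum to at least 10+11 = 21 > 19.
By the pigeonhole principle, any 15th integer completes one of the 6 pairs, so 15 choices force a sum of 19.

15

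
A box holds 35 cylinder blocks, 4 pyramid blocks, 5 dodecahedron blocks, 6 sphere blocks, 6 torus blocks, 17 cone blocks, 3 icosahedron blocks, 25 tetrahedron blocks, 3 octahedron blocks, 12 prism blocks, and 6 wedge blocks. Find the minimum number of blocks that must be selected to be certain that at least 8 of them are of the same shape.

An adversary could hand out at most 7 blocks per shape (7 shapes run out sooner): 7 + 4 + 5 + 6 + 6 + 7 + 3 + 7 + 3 + 7 + 6 = 61 blocks and still no shape has 8.
By pigeonhole, one more block lands in a shape already at 7, so 62 draws are enough and 61 are not.

62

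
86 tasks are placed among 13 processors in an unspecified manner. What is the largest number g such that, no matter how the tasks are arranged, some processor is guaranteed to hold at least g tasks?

7

The 13 processors are the holes and the 86 tasks are the pigeons.
If every processor held at most 6 tasks, the total would be at most 13 × 6 = 78, which is less than 86.
So some processor holds at least ⌈86/13⌉ = 7 tasks.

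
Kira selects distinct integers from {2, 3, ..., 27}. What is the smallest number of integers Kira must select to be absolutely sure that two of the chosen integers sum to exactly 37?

18

Two chosen integers sum to 37 exactly when both halves of some pair {x, 37−x} with 10 ≤ x ≤ 37−x ≤ 27 are chosen — 9 such pairs.
The remaining 8 elements (those with no distinct partner in range) can never complete a 37-sum, so the worst case takes all of them and one from each pair: 8 + 9 = 17.
By pigeonhole, the 18th integer has to be the second member of some pair, so 17 + 1 = 18.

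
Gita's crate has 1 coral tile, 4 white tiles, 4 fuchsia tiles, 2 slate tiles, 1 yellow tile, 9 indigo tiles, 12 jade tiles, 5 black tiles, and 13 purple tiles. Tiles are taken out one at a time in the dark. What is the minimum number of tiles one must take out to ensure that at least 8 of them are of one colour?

39

An adversary could hand out at most 7 tiles per colour (6 colours run out sooner): 1 + 4 + 4 + 2 + 1 + 7 + 7 + 5 + 7 = 38 tiles and still no colour has 8.
Pigeonhole: one more tile lands in a colour already at 7, so 39 draws are enough and 38 are not.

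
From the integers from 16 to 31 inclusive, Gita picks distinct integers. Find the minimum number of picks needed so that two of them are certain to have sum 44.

A set avoiding the sum 44 can contain at most one of each pair {x, 44−x}, plus the 4 elements whose complement lies outside the range or equal to its own complement.
The integers 22, …, 31 (10 of them) are such a set: any two sum to at least 22+23 = 45 > 44.
Any 11th integer completes one of the 6 pairs, so 11 choices force a sum of 44.

11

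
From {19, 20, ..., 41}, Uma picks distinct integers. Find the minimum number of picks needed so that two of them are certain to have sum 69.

17

A set avoiding the sum 69 can contain at most one of each pair {x, 69−x}, plus the 9 elements whose complement lies outside the range.
The integers 19, …, 34 (16 of them) are such a set: any two sum to at least 19+20 = 39 and at most 33+34 = 67 < 69.
Any 17th integer completes one of the 7 pairs, so 17 choices force a sum of 69.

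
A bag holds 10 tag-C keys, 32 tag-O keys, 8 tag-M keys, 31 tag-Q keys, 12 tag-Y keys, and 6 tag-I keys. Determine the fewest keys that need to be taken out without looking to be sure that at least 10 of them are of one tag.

Put each drawn key into a box by tag. The largest draw with every box below 10 takes min(count, 9) from each tag; tags with fewer than 9 contribute all they have.
Σ min(cᵢ, 9) = 9 + 9 + 8 + 9 + 9 + 6 = 50.
Draw number 50 + 1 = 51 must push one box to 10.

51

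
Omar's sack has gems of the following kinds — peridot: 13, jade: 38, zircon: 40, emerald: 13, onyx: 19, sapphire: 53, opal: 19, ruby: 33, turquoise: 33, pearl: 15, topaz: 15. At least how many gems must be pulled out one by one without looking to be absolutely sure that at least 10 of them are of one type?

100

Put each drawn gem into a box by type. The largest draw with every box below 10 takes min(count, 9) from each type.
Σ min(cᵢ, 9) = 9 + 9 + 9 + 9 + 9 + 9 + 9 + 9 + 9 + 9 + 9 = 99.
Draw number 99 + 1 = 100 must push one box to 10.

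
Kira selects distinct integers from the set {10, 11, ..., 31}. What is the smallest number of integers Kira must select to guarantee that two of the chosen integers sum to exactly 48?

Group the elements by complementary pair {x, 48−x}: {17,31}, {18,30}, {19,29}, …, giving 7 two-element pairs, the single value 24 (it cannot pair with itself since the integers are distinct), and 7 integers whose partner 48−x falls outside [10,31].
By pigeonhole, treating each of those 15 groups as a pigeonhole, one can pick one integer per group — 15 integers — with no two summing to 48.
The 16th integer lands in an occupied pair, forcing a sum of 48.

16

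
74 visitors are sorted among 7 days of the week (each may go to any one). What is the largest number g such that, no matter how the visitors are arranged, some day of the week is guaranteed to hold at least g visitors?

11

The 7 days of the week are the holes and the 74 visitors are the pigeons.
If every day of the week held at most 10 visitors, the total would be at most 7 × 10 = 70, which is less than 74.
So some day of the week holds at least ⌈74/7⌉ = 11 visitors.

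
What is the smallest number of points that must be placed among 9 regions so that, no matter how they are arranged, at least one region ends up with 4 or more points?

28

With 27 points one could put exactly 3 in each of the 9 regions, and no region would reach 4.
Pigeonhole: one more point must land in a region that already has 3, giving it 4.
So 9 × 3 + 1 = 28 points are required.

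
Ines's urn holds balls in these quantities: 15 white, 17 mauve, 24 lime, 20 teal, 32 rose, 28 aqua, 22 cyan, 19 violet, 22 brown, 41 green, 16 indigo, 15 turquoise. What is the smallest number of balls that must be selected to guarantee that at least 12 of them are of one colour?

Put each drawn ball into a box by colour. The largest draw with every box below 12 takes min(count, 11) from each colour.
Σ min(cᵢ, 11) = 11 + 11 + 11 + 11 + 11 + 11 + 11 + 11 + 11 + 11 + 11 + 11 = 132.
Draw number 132 + 1 = 133 must push one box to 12.

133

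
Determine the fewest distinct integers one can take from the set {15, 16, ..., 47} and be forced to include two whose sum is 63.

18

Two chosen integers sum to 63 exactly when both halves of some pair {x, 63−x} with 16 ≤ x ≤ 63−x ≤ 47 are chosen — 16 such pairs.
The remaining 1 element (those with no distinct partner in range) can never complete a 63-sum, so the worst case takes all of them and one from each pair: 1 + 16 = 17.
The 18th integer has to be the second member of some pair, so 17 + 1 = 18.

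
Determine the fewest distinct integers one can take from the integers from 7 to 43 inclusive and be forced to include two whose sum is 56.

23

A set avoiding the sum 56 can contain at most one of each pair {x, 56−x}, plus the 7 elements whose complement lies outside the range or equal to its own complement.
The integers 7, …, 28 (22 of them) are such a set: any two sum to at least 7+8 = 15 and at most 27+28 = 55 < 56.
Any 23rd integer completes one of the 15 pairs, so 23 choices force a sum of 56.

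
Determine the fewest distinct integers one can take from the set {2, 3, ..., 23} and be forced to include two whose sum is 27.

13

A set avoiding the sum 27 can contain at most one of each pair {x, 27−x}, plus the 2 elements whose complement lies outside the range.
The integers 2, …, 13 (12 of them) are such a set: any two sum to at least 2+3 = 5 and at most 12+13 = 25 < 27.
Any 13th integer completes one of the 10 pairs, so 13 choices force a sum of 27.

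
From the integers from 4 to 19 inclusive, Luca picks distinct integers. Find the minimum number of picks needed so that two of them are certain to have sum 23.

9

Two chosen integers sum to 23 exactly when both halves of some pair {x, 23−x} with 4 ≤ x ≤ 23−x ≤ 19 are chosen — 8 such pairs.
Every element belongs to one of those pairs, so the worst case picks one from each: 8 integers.
The 9th integer has to be the second member of some pair, so 8 + 1 = 9.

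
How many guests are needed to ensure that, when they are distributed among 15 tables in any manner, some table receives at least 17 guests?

241

With 240 guests one could put exactly 16 in each of the 15 tables, and no table would reach 17.
One more guest must land in a table that already has 16, giving it 17.
So 15 × 16 + 1 = 241 guests are required.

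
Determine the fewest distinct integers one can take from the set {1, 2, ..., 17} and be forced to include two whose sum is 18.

10

Two chosen integers sum to 18 exactly when both halves of some pair {x, 18−x} with 1 ≤ x ≤ 18−x ≤ 17 are chosen — 8 such pairs.
The remaining 1 element (those with no distinct partner in range) can never complete a 18-sum, so the worst case takes all of them and one from each pair: 1 + 8 = 9.
By pigeonhole, the 10th integer has to be the second member of some pair, so 9 + 1 = 10.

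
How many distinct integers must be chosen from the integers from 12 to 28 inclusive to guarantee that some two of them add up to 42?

Group the elements by complementary pair {x, 42−x}: {14,28}, {15,27}, {16,26}, …, giving 7 two-element pairs; the single value 21 (it cannot pair with itself since the integers are distinct); and 2 integers whose partner 42−x falls outside [12,28].
Pigeonhole: treating each of those 10 groups as a pigeonhole, one can pick one integer per group — 10 integers — with no two summing to 42.
The 11th integer lands in an occupied pair, forcing a sum of 42.

11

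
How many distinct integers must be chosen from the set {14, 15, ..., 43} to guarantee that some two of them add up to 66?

21

A set avoiding the sum 66 can contain at most one of each pair {x, 66−x}, plus the 10 elements whose complement lies outside the range or equal to its own complement.
The integers 14, …, 33 (20 of them) are such a set: any two sum to at least 14+15 = 29 and at most 32+33 = 65 < 66.
Any 21st integer completes one of the 10 pairs, so 21 choices force a sum of 66.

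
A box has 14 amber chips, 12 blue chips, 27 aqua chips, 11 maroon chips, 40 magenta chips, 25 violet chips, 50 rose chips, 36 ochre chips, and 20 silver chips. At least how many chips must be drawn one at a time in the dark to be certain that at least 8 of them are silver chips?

223

In the worst case for collecting silver chips, every non-silver chip comes out first.
There are 14 + 12 + 27 + 11 + 40 + 25 + 50 + 36 = 215 non-silver chips altogether.
After those, each further chip must be silver, so 215 + 8 = 223 draws guarantee 8 silver chips.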